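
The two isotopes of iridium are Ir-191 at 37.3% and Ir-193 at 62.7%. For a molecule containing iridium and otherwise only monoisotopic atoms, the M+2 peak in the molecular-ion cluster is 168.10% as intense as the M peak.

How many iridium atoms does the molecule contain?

For n independent Ir atoms, I(M+2)/I(M) = n · (abundance Ir-193) / (abundance Ir-191) = n · 0.627/0.373.
n = 1.6810 × 0.373/0.627 = 1.00 ≈ 1

1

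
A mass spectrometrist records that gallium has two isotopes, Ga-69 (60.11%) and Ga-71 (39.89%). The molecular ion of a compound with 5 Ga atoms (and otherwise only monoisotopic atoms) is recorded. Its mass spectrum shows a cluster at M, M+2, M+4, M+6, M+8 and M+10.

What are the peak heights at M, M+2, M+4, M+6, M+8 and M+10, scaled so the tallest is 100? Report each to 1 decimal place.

Each Ga atom is independently Ga-69 (p = 0.6011) or Ga-71 (q = 0.3989); the cluster is the binomial expansion (p + q)^5.
P(M) = 0.6011^5 = 0.078475
P(M+2) = 5 × 0.6011^4 × 0.3989^1 = 0.260388
P(M+4) = 10 × 0.6011^3 × 0.3989^2 = 0.345596
P(M+6) = 10 × 0.6011^2 × 0.3989^3 = 0.229343
P(M+8) = 5 × 0.6011^1 × 0.3989^4 = 0.076098
P(M+10) = 0.3989^5 = 0.010100
The M+4 peak is largest (0.345596); scaling to 100 gives 22.7 : 75.3 : 100.0 : 66.4 : 22.0 : 2.9.

22.7 : 75.3 : 100.0 : 66.4 : 22.0 : 2.9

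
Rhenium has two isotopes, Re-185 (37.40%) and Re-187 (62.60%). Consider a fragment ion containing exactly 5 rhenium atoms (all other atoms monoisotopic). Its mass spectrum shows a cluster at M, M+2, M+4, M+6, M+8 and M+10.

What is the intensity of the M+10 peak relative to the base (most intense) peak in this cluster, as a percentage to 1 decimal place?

Binomial terms of (0.3740 + 0.6260)^5: M 0.0073, M+2 0.0612, M+4 0.2050, M+6 0.3431, M+8 0.2872, M+10 0.0961 → M+6 is the base peak.
P(M+6) = C(5,3) × 0.3740^2 × 0.6260^3 = 10 × 0.139876 × 0.24531438 = 0.343136 (base)
P(M+10) = C(5,5) × 0.3740^0 × 0.6260^5 = 1 × 1.0000 × 0.09613282 = 0.096133
Relative intensity = 0.096133 / 0.343136 × 100 = 28.0

28.0%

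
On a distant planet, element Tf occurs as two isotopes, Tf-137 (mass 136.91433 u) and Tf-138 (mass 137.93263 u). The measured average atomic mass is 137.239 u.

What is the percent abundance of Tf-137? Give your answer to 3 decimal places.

68.116%

Writing the weighted mean with unknown fraction x of Tf-137:
136.91433·x + 137.93263·(1 − x) = 137.239
(136.91433 − 137.93263)·x = 137.239 − 137.93263
x = -0.69363 / -1.01830 = 0.68116 → 68.116% Tf-137, 31.884% Tf-138.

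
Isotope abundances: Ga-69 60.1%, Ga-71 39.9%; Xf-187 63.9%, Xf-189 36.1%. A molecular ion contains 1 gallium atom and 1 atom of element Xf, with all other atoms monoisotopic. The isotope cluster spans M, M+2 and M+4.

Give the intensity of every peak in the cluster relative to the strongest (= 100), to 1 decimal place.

81.4 : 100.0 : 30.5

Gallium pattern (n=1): 0.6010 : 0.3990
Element Xf pattern (n=1): 0.6390 : 0.3610
Convolve the two distributions (both contribute in 2-u steps):
  M: 0.6010×0.6390 = 0.384039
  M+2: 0.6010×0.3610 + 0.3990×0.6390 = 0.471922
  M+4: 0.3990×0.3610 = 0.144039
Scale to base peak (0.471922) = 100: 81.4 : 100.0 : 30.5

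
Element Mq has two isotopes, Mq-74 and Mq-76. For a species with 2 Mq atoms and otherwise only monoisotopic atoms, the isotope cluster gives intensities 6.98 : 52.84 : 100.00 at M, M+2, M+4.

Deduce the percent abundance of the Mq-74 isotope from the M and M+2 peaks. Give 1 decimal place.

20.9%

Let p = fractional abundance of Mq-74. I(M+2)/I(M) = [C(2,1)·p^1·(1−p)] / p^2 = 2·(1−p)/p = 52.84/6.98 = 7.5702
(1−p)/p = 7.5702/2 = 3.7851  ⇒  p = 1/(1 + 3.7851) = 0.2090
Mq-74: 20.9%, Mq-76: 79.1%.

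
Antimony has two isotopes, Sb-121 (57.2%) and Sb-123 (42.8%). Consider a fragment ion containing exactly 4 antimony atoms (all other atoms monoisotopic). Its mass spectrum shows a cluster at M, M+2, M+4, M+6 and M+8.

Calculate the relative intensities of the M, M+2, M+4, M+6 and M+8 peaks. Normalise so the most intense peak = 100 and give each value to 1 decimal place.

29.8 : 89.1 : 100.0 : 49.9 : 9.3

Each Sb atom is independently Sb-121 (p = 0.572) or Sb-123 (q = 0.428); the cluster is the binomial expansion (p + q)^4.
P(M) = 0.572^4 = 0.107049
P(M+2) = 4 × 0.572^3 × 0.428^1 = 0.320400
P(M+4) = 6 × 0.572^2 × 0.428^2 = 0.359609
P(M+6) = 4 × 0.572^1 × 0.428^3 = 0.179385
P(M+8) = 0.428^4 = 0.033556
The M+4 peak is largest (0.359609); scaling to 100 gives 29.8 : 89.1 : 100.0 : 49.9 : 9.3.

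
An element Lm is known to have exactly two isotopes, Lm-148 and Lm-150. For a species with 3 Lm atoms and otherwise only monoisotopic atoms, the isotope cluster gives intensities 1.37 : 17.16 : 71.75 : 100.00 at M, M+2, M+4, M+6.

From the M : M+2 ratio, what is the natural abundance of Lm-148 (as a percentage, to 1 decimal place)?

Write p for the Lm-148 fraction. I(M+2)/I(M) = [C(3,1)·p^2·(1−p)] / p^3 = 3·(1−p)/p = 17.16/1.37 = 12.5255
(1−p)/p = 12.5255/3 = 4.1752  ⇒  p = 1/(1 + 4.1752) = 0.1932
Lm-148: 19.3%, Lm-150: 80.7%.

19.3%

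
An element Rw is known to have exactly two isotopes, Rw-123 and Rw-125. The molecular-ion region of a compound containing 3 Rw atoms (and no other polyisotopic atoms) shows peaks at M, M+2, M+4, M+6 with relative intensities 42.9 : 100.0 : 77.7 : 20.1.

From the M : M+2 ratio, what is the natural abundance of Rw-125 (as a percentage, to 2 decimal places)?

43.73%

If p is the fraction of Rw that is Rw-123, then I(M+2)/I(M) = [C(3,1)·p^2·(1−p)] / p^3 = 3·(1−p)/p = 100.0/42.9 = 2.3310
(1−p)/p = 2.3310/3 = 0.7770  ⇒  p = 1/(1 + 0.7770) = 0.5627
Rw-123: 56.27%, Rw-125: 43.73%.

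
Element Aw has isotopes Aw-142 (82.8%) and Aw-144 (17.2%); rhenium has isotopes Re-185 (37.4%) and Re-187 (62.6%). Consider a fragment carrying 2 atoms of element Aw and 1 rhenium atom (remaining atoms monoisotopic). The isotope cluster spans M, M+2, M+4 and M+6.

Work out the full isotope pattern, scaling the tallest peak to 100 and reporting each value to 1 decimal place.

Element Aw pattern (n=2): 0.685584 : 0.284832 : 0.029584
Rhenium pattern (n=1): 0.3740 : 0.6260
Convolve the two distributions (both contribute in 2-u steps):
  M: 0.685584×0.3740 = 0.256408
  M+2: 0.685584×0.6260 + 0.284832×0.3740 = 0.535703
  M+4: 0.284832×0.6260 + 0.029584×0.3740 = 0.189369
  M+6: 0.029584×0.6260 = 0.018520
Scale to base peak (0.535703) = 100: 47.9 : 100.0 : 35.3 : 3.5

47.9 : 100.0 : 35.3 : 3.5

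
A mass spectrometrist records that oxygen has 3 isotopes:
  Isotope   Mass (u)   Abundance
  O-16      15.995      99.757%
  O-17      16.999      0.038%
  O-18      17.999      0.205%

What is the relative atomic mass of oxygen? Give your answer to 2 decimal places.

16.00 u

Ar = Σ fᵢ·mᵢ = 0.99757 × 15.995 + 0.00038 × 16.999 + 0.00205 × 17.999
= 15.9561 + 0.0065 + 0.0369 = 15.9995 u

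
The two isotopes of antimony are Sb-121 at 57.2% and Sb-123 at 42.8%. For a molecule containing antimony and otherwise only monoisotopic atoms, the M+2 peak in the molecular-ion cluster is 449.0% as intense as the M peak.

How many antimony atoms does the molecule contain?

The M+2/M ratio from n Sb atoms is n · q/p = n · 0.428/0.572.
n = 4.490 × 0.572/0.428 = 6.00 ≈ 6

6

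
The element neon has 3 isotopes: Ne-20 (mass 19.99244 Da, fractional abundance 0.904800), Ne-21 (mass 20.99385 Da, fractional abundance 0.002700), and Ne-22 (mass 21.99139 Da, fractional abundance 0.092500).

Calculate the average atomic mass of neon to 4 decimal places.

20.1800 Da

The abundance-weighted mean is 0.904800 × 19.99244 + 0.002700 × 20.99385 + 0.092500 × 21.99139
= 18.089160 + 0.056683 + 2.034204 = 20.180047 Da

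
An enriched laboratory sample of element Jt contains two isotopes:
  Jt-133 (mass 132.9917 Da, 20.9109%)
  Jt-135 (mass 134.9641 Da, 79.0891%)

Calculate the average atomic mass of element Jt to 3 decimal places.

Ar = Σ fᵢ·mᵢ = 0.209109 × 132.9917 + 0.790891 × 134.9641
= 27.80976 + 106.74189 = 134.55165 Da

134.552 Da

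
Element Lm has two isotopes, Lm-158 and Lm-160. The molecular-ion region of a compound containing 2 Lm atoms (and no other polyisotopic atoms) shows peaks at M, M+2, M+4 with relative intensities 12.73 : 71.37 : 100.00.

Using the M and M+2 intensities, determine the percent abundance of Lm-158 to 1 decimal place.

26.3%

Let p = fractional abundance of Lm-158. I(M+2)/I(M) = [C(2,1)·p^1·(1−p)] / p^2 = 2·(1−p)/p = 71.37/12.73 = 5.6064
(1−p)/p = 5.6064/2 = 2.8032  ⇒  p = 1/(1 + 2.8032) = 0.2629
Lm-158: 26.3%, Lm-160: 73.7%.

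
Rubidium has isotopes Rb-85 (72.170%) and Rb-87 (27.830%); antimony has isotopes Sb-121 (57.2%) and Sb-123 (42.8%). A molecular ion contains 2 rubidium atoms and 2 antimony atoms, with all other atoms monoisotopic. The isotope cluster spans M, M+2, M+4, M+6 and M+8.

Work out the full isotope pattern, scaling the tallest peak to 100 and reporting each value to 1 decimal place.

44.1 : 100.0 : 82.1 : 28.9 : 3.7

Rubidium pattern (n=2): 0.52085089 : 0.40169822 : 0.07745089
Antimony pattern (n=2): 0.327184 : 0.489632 : 0.183184
Convolve the two distributions (both contribute in 2-u steps):
  M: 0.52085089×0.327184 = 0.170414
  M+2: 0.52085089×0.489632 + 0.40169822×0.327184 = 0.386454
  M+4: 0.52085089×0.183184 + 0.40169822×0.489632 + 0.07745089×0.327184 = 0.317437
  M+6: 0.40169822×0.183184 + 0.07745089×0.489632 = 0.111507
  M+8: 0.07745089×0.183184 = 0.014188
Scale to base peak (0.386454) = 100: 44.1 : 100.0 : 82.1 : 28.9 : 3.7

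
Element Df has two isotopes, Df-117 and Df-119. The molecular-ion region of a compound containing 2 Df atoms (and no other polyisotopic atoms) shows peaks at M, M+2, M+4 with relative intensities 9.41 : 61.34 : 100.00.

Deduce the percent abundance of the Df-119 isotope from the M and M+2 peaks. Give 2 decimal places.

Write p for the Df-117 fraction. I(M+2)/I(M) = [C(2,1)·p^1·(1−p)] / p^2 = 2·(1−p)/p = 61.34/9.41 = 6.5186
(1−p)/p = 6.5186/2 = 3.2593  ⇒  p = 1/(1 + 3.2593) = 0.2348
Df-117: 23.48%, Df-119: 76.52%.

76.52%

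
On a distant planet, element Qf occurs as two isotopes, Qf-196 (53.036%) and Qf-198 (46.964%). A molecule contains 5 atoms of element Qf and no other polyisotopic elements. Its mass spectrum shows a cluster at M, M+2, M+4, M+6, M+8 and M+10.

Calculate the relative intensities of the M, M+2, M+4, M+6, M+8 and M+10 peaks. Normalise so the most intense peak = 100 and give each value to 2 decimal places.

12.75 : 56.46 : 100.00 : 88.55 : 39.21 : 6.94

The 5 Qf atoms are independent, so intensities follow the terms of (0.53036 + 0.46964)^5.
P(M) = 0.53036^5 = 0.041962
P(M+2) = 5 × 0.53036^4 × 0.46964^1 = 0.185788
P(M+4) = 10 × 0.53036^3 × 0.46964^2 = 0.329035
P(M+6) = 10 × 0.53036^2 × 0.46964^3 = 0.291365
P(M+8) = 5 × 0.53036^1 × 0.46964^4 = 0.129003
P(M+10) = 0.46964^5 = 0.022847
The M+4 peak is largest (0.329035); scaling to 100 gives 12.75 : 56.46 : 100.00 : 88.55 : 39.21 : 6.94.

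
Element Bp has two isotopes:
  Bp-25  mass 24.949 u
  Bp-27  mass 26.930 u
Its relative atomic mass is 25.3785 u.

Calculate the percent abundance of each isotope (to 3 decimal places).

Bp-25: 78.319%, Bp-27: 21.681%

Let x be the fractional abundance of Bp-25; then Bp-27 has abundance 1 − x.
24.949·x + 26.930·(1 − x) = 25.3785
(24.949 − 26.930)·x = 25.3785 − 26.930
x = -1.5515 / -1.981 = 0.78319 → 78.319% Bp-25, 21.681% Bp-27.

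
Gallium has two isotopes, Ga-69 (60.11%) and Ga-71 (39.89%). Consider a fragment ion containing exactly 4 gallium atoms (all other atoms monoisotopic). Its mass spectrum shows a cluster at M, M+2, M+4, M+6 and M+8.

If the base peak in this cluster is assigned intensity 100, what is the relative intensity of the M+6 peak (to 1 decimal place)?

(0.6011 + 0.3989)^4 gives M 0.1306, M+2 0.3465, M+4 0.3450, M+6 0.1526, M+8 0.0253; the largest is M+2.
P(M+2) = C(4,1) × 0.6011^3 × 0.3989^1 = 4 × 0.21719018 × 0.3989 = 0.346549 (base)
P(M+6) = C(4,3) × 0.6011^1 × 0.3989^3 = 4 × 0.6011 × 0.06347345 = 0.152616
Relative intensity = 0.152616 / 0.346549 × 100 = 44.0

44.0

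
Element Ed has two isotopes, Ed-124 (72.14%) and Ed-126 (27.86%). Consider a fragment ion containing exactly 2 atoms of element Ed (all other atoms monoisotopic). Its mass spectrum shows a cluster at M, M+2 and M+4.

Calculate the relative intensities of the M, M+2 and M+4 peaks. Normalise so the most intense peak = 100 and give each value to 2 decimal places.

The 2 Ed atoms are independent, so intensities follow the terms of (0.7214 + 0.2786)^2.
P(M) = 0.7214^2 = 0.520418
P(M+2) = 2 × 0.7214^1 × 0.2786^1 = 0.401964
P(M+4) = 0.2786^2 = 0.077618
The M peak is largest (0.520418); scaling to 100 gives 100.00 : 77.24 : 14.91.

100.00 : 77.24 : 14.91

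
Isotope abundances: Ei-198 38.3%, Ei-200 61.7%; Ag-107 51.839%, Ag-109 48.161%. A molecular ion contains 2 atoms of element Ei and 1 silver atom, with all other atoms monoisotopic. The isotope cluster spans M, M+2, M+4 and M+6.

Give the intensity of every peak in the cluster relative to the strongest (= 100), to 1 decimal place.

17.9 : 74.3 : 100.0 : 43.1

Element Ei pattern (n=2): 0.146689 : 0.472622 : 0.380689
Silver pattern (n=1): 0.51839 : 0.48161
Convolve the two distributions (both contribute in 2-u steps):
  M: 0.146689×0.51839 = 0.076042
  M+2: 0.146689×0.48161 + 0.472622×0.51839 = 0.315649
  M+4: 0.472622×0.48161 + 0.380689×0.51839 = 0.424965
  M+6: 0.380689×0.48161 = 0.183344
Scale to base peak (0.424965) = 100: 17.9 : 74.3 : 100.0 : 43.1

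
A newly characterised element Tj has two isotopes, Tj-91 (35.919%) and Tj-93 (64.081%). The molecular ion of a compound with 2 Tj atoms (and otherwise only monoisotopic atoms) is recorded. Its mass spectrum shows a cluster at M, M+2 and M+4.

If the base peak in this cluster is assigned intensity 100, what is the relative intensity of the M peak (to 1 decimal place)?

28.0

(0.35919 + 0.64081)^2 gives M 0.1290, M+2 0.4603, M+4 0.4106; the largest is M+2.
P(M+2) = C(2,1) × 0.35919^1 × 0.64081^1 = 2 × 0.35919 × 0.64081 = 0.460345 (base)
P(M) = C(2,0) × 0.35919^2 × 0.64081^0 = 1 × 0.12901746 × 1.0000 = 0.129017
Relative intensity = 0.129017 / 0.460345 × 100 = 28.0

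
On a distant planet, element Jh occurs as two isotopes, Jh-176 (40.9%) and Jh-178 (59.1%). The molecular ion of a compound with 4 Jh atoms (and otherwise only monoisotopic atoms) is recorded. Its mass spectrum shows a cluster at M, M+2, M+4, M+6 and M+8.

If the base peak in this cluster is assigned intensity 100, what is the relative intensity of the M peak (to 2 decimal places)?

7.98

(0.409 + 0.591)^4 gives M 0.0280, M+2 0.1617, M+4 0.3506, M+6 0.3377, M+8 0.1220; the largest is M+4.
P(M+4) = C(4,2) × 0.409^2 × 0.591^2 = 6 × 0.167281 × 0.349281 = 0.350568 (base)
P(M) = C(4,0) × 0.409^4 × 0.591^0 = 1 × 0.02798293 × 1.0000 = 0.027983
Relative intensity = 0.027983 / 0.350568 × 100 = 7.98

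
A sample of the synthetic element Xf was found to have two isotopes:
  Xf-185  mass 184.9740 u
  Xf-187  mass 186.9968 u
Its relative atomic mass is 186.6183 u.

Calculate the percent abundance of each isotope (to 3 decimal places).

Xf-185: 18.712%, Xf-187: 81.288%

Let x be the fractional abundance of Xf-185; then Xf-187 has abundance 1 − x.
184.9740·x + 186.9968·(1 − x) = 186.6183
(184.9740 − 186.9968)·x = 186.6183 − 186.9968
x = -0.3785 / -2.0228 = 0.18712 → 18.712% Xf-185, 81.288% Xf-187.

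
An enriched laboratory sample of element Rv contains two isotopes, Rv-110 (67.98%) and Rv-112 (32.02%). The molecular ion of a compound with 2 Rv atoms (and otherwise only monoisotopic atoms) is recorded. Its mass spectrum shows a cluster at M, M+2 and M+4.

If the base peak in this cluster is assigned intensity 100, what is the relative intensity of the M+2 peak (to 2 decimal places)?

94.20

(0.6798 + 0.3202)^2 gives M 0.4621, M+2 0.4353, M+4 0.1025; the largest is M.
P(M) = C(2,0) × 0.6798^2 × 0.3202^0 = 1 × 0.46212804 × 1.0000 = 0.462128 (base)
P(M+2) = C(2,1) × 0.6798^1 × 0.3202^1 = 2 × 0.6798 × 0.3202 = 0.435344
Relative intensity = 0.435344 / 0.462128 × 100 = 94.20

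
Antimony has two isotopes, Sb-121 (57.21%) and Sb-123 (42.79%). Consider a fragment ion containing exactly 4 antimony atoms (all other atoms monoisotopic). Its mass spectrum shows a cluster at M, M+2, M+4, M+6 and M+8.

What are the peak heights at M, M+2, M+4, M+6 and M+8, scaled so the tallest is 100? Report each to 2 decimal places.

29.79 : 89.13 : 100.00 : 49.86 : 9.32

Expanding (0.5721 + 0.4279)^4:
P(M) = 0.5721^4 = 0.107124
P(M+2) = 4 × 0.5721^3 × 0.4279^1 = 0.320493
P(M+4) = 6 × 0.5721^2 × 0.4279^2 = 0.359567
P(M+6) = 4 × 0.5721^1 × 0.4279^3 = 0.179291
P(M+8) = 0.4279^4 = 0.033525
The M+4 peak is largest (0.359567); scaling to 100 gives 29.79 : 89.13 : 100.00 : 49.86 : 9.32.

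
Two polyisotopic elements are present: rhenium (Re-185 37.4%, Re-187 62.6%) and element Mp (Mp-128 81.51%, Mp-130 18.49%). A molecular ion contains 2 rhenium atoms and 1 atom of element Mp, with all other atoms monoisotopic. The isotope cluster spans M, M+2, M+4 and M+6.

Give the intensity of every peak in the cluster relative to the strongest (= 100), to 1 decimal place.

Rhenium pattern (n=2): 0.139876 : 0.468248 : 0.391876
Element Mp pattern (n=1): 0.8151 : 0.1849
Convolve the two distributions (both contribute in 2-u steps):
  M: 0.139876×0.8151 = 0.114013
  M+2: 0.139876×0.1849 + 0.468248×0.8151 = 0.407532
  M+4: 0.468248×0.1849 + 0.391876×0.8151 = 0.405997
  M+6: 0.391876×0.1849 = 0.072458
Scale to base peak (0.407532) = 100: 28.0 : 100.0 : 99.6 : 17.8

28.0 : 100.0 : 99.6 : 17.8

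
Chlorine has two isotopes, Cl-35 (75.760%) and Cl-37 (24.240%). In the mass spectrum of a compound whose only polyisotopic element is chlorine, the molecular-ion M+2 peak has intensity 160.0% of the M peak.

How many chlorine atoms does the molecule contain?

5

For n independent Cl atoms, I(M+2)/I(M) = n · (abundance Cl-37) / (abundance Cl-35) = n · 0.24240/0.75760.
n = 1.600 × 0.75760/0.24240 = 5.00 ≈ 5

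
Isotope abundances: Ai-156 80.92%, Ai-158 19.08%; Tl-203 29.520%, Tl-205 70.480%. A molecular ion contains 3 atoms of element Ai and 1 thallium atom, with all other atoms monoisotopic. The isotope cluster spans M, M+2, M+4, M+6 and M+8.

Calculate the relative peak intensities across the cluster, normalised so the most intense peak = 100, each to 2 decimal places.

32.31 : 100.00 : 59.96 : 13.29 : 1.01

Element Ai pattern (n=3): 0.52986791 : 0.37481018 : 0.0883759 : 0.00694601
Thallium pattern (n=1): 0.2952 : 0.7048
Convolve the two distributions (both contribute in 2-u steps):
  M: 0.52986791×0.2952 = 0.156417
  M+2: 0.52986791×0.7048 + 0.37481018×0.2952 = 0.484095
  M+4: 0.37481018×0.7048 + 0.0883759×0.2952 = 0.290255
  M+6: 0.0883759×0.7048 + 0.00694601×0.2952 = 0.064338
  M+8: 0.00694601×0.7048 = 0.004896
Scale to base peak (0.484095) = 100: 32.31 : 100.00 : 59.96 : 13.29 : 1.01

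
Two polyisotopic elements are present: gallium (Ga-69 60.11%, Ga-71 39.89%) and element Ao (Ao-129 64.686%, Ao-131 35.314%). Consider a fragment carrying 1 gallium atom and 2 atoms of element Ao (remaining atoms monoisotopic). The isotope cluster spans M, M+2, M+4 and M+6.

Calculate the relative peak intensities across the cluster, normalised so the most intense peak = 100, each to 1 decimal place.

57.0 : 100.0 : 58.3 : 11.3

Gallium pattern (n=1): 0.6011 : 0.3989
Element Ao pattern (n=2): 0.41842786 : 0.45686428 : 0.12470786
Convolve the two distributions (both contribute in 2-u steps):
  M: 0.6011×0.41842786 = 0.251517
  M+2: 0.6011×0.45686428 + 0.3989×0.41842786 = 0.441532
  M+4: 0.6011×0.12470786 + 0.3989×0.45686428 = 0.257205
  M+6: 0.3989×0.12470786 = 0.049746
Scale to base peak (0.441532) = 100: 57.0 : 100.0 : 58.3 : 11.3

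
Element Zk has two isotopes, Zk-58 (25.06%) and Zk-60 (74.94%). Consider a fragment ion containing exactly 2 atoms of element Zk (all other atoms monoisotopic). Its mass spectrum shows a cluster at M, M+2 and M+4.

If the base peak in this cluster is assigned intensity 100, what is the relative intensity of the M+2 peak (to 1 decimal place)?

66.9

Term probabilities: M 0.0628, M+2 0.3756, M+4 0.5616. Base peak = M+4.
P(M+4) = C(2,2) × 0.2506^0 × 0.7494^2 = 1 × 1.0000 × 0.56160036 = 0.561600 (base)
P(M+2) = C(2,1) × 0.2506^1 × 0.7494^1 = 2 × 0.2506 × 0.7494 = 0.375599
Relative intensity = 0.375599 / 0.561600 × 100 = 66.9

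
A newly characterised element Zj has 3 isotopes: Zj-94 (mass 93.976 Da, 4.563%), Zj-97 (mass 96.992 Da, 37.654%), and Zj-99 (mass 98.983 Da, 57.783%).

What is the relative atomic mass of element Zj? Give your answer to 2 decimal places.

98.00 Da

Average mass = Σ (abundance × isotope mass) = 0.04563 × 93.976 + 0.37654 × 96.992 + 0.57783 × 98.983
= 4.2881 + 36.5214 + 57.1953 = 98.0048 Da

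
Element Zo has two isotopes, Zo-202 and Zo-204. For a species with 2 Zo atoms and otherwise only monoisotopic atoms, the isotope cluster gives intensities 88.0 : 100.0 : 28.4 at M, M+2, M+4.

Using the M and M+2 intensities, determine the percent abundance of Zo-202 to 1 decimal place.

Let p = fractional abundance of Zo-202. I(M+2)/I(M) = [C(2,1)·p^1·(1−p)] / p^2 = 2·(1−p)/p = 100.0/88.0 = 1.1364
(1−p)/p = 1.1364/2 = 0.5682  ⇒  p = 1/(1 + 0.5682) = 0.6377
Zo-202: 63.8%, Zo-204: 36.2%.

63.8%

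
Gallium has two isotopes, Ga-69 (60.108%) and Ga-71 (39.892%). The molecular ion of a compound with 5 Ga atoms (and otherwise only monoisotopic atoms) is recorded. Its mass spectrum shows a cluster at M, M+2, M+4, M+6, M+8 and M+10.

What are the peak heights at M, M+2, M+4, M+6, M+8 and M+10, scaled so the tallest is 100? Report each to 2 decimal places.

Expanding (0.60108 + 0.39892)^5:
P(M) = 0.60108^5 = 0.078462
P(M+2) = 5 × 0.60108^4 × 0.39892^1 = 0.260366
P(M+4) = 10 × 0.60108^3 × 0.39892^2 = 0.345596
P(M+6) = 10 × 0.60108^2 × 0.39892^3 = 0.229362
P(M+8) = 5 × 0.60108^1 × 0.39892^4 = 0.076111
P(M+10) = 0.39892^5 = 0.010103
The M+4 peak is largest (0.345596); scaling to 100 gives 22.70 : 75.34 : 100.00 : 66.37 : 22.02 : 2.92.

22.70 : 75.34 : 100.00 : 66.37 : 22.02 : 2.92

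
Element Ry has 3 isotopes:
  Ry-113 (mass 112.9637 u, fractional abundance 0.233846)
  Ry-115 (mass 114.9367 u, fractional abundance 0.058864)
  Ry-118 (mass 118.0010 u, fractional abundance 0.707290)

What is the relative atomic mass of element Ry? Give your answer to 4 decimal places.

Average mass = Σ (abundance × isotope mass) = 0.233846 × 112.9637 + 0.058864 × 114.9367 + 0.707290 × 118.0010
= 26.41611 + 6.76563 + 83.46093 = 116.64267 u

116.6427 u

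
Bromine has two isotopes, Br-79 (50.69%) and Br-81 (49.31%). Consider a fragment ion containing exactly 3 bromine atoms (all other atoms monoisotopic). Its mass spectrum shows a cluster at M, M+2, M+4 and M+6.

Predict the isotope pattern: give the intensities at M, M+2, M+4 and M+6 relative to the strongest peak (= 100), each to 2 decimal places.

34.27 : 100.00 : 97.28 : 31.54

Expanding (0.5069 + 0.4931)^3:
P(M) = 0.5069^3 = 0.130247
P(M+2) = 3 × 0.5069^2 × 0.4931^1 = 0.380103
P(M+4) = 3 × 0.5069^1 × 0.4931^2 = 0.369755
P(M+6) = 0.4931^3 = 0.119896
The M+2 peak is largest (0.380103); scaling to 100 gives 34.27 : 100.00 : 97.28 : 31.54.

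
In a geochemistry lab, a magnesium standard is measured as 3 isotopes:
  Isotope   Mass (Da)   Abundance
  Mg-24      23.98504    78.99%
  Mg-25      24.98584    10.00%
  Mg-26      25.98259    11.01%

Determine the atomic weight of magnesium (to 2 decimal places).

24.31 Da

The abundance-weighted mean is 0.7899 × 23.98504 + 0.1000 × 24.98584 + 0.1101 × 25.98259
= 18.945783 + 2.498584 + 2.860683 = 24.305050 Da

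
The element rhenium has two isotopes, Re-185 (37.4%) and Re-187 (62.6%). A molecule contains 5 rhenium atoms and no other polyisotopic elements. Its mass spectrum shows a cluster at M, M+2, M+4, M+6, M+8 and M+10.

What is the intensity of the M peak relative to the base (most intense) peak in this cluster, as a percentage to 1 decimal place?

2.1%

Binomial terms of (0.374 + 0.626)^5: M 0.0073, M+2 0.0612, M+4 0.2050, M+6 0.3431, M+8 0.2872, M+10 0.0961 → M+6 is the base peak.
P(M+6) = C(5,3) × 0.374^2 × 0.626^3 = 10 × 0.139876 × 0.24531438 = 0.343136 (base)
P(M) = C(5,0) × 0.374^5 × 0.626^0 = 1 × 0.00731742 × 1.0000 = 0.007317
Relative intensity = 0.007317 / 0.343136 × 100 = 2.1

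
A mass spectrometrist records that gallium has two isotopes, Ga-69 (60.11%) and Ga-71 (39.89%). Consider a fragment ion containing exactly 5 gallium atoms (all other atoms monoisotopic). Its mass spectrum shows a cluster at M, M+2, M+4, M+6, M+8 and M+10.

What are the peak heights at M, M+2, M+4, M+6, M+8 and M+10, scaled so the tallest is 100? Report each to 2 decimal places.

Expanding (0.6011 + 0.3989)^5:
P(M) = 0.6011^5 = 0.078475
P(M+2) = 5 × 0.6011^4 × 0.3989^1 = 0.260388
P(M+4) = 10 × 0.6011^3 × 0.3989^2 = 0.345596
P(M+6) = 10 × 0.6011^2 × 0.3989^3 = 0.229343
P(M+8) = 5 × 0.6011^1 × 0.3989^4 = 0.076098
P(M+10) = 0.3989^5 = 0.010100
The M+4 peak is largest (0.345596); scaling to 100 gives 22.71 : 75.34 : 100.00 : 66.36 : 22.02 : 2.92.

22.71 : 75.34 : 100.00 : 66.36 : 22.02 : 2.92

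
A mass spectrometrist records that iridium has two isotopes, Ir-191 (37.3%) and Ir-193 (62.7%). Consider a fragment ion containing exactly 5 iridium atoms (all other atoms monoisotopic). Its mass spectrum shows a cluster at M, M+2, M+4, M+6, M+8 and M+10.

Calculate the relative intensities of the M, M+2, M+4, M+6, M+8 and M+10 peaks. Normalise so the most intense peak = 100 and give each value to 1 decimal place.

2.1 : 17.7 : 59.5 : 100.0 : 84.0 : 28.3

Expanding (0.373 + 0.627)^5:
P(M) = 0.373^5 = 0.007220
P(M+2) = 5 × 0.373^4 × 0.627^1 = 0.060684
P(M+4) = 10 × 0.373^3 × 0.627^2 = 0.204015
P(M+6) = 10 × 0.373^2 × 0.627^3 = 0.342942
P(M+8) = 5 × 0.373^1 × 0.627^4 = 0.288237
P(M+10) = 0.627^5 = 0.096903
The M+6 peak is largest (0.342942); scaling to 100 gives 2.1 : 17.7 : 59.5 : 100.0 : 84.0 : 28.3.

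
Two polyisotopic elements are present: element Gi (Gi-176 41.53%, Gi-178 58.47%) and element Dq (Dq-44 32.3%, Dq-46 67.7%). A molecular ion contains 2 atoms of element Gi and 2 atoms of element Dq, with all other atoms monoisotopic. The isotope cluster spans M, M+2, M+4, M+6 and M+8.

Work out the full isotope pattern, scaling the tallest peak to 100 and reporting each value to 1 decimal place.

4.8 : 33.9 : 87.9 : 100.0 : 42.1

Element Gi pattern (n=2): 0.17247409 : 0.48565182 : 0.34187409
Element Dq pattern (n=2): 0.104329 : 0.437342 : 0.458329
Convolve the two distributions (both contribute in 2-u steps):
  M: 0.17247409×0.104329 = 0.017994
  M+2: 0.17247409×0.437342 + 0.48565182×0.104329 = 0.126098
  M+4: 0.17247409×0.458329 + 0.48565182×0.437342 + 0.34187409×0.104329 = 0.327113
  M+6: 0.48565182×0.458329 + 0.34187409×0.437342 = 0.372104
  M+8: 0.34187409×0.458329 = 0.156691
Scale to base peak (0.372104) = 100: 4.8 : 33.9 : 87.9 : 100.0 : 42.1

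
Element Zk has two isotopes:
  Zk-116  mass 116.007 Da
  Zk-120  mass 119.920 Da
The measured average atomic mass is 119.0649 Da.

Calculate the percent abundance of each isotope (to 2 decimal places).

Zk-116: 21.85%, Zk-120: 78.15%

With x = fraction of Zk-116 (so Zk-120 is 1 − x):
116.007·x + 119.920·(1 − x) = 119.0649
(116.007 − 119.920)·x = 119.0649 − 119.920
x = -0.8551 / -3.913 = 0.21853 → 21.85% Zk-116, 78.15% Zk-120.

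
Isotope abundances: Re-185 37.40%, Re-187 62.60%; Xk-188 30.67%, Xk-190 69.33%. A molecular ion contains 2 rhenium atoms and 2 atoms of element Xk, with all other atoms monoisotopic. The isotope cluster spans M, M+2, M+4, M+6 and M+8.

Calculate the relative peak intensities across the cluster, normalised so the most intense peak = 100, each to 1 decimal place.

Rhenium pattern (n=2): 0.139876 : 0.468248 : 0.391876
Element Xk pattern (n=2): 0.09406489 : 0.42527022 : 0.48066489
Convolve the two distributions (both contribute in 2-u steps):
  M: 0.139876×0.09406489 = 0.013157
  M+2: 0.139876×0.42527022 + 0.468248×0.09406489 = 0.103531
  M+4: 0.139876×0.48066489 + 0.468248×0.42527022 + 0.391876×0.09406489 = 0.303227
  M+6: 0.468248×0.48066489 + 0.391876×0.42527022 = 0.391724
  M+8: 0.391876×0.48066489 = 0.188361
Scale to base peak (0.391724) = 100: 3.4 : 26.4 : 77.4 : 100.0 : 48.1

3.4 : 26.4 : 77.4 : 100.0 : 48.1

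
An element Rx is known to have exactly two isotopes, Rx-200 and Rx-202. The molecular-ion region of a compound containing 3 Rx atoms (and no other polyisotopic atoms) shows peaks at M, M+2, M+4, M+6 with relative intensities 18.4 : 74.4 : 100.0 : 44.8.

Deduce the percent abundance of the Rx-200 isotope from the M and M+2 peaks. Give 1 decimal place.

If p is the fraction of Rx that is Rx-200, then I(M+2)/I(M) = [C(3,1)·p^2·(1−p)] / p^3 = 3·(1−p)/p = 74.4/18.4 = 4.0435
(1−p)/p = 4.0435/3 = 1.3478  ⇒  p = 1/(1 + 1.3478) = 0.4259
Rx-200: 42.6%, Rx-202: 57.4%.

42.6%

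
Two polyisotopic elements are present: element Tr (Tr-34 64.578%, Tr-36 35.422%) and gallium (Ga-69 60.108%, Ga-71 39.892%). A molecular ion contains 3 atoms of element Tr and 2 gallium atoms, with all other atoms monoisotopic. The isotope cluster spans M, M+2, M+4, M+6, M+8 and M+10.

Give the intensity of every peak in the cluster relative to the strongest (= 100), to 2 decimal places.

Element Tr pattern (n=3): 0.2693108 : 0.44316302 : 0.24308155 : 0.04444462
Gallium pattern (n=2): 0.36129717 : 0.47956567 : 0.15913717
Convolve the two distributions (both contribute in 2-u steps):
  M: 0.2693108×0.36129717 = 0.097301
  M+2: 0.2693108×0.47956567 + 0.44316302×0.36129717 = 0.289266
  M+4: 0.2693108×0.15913717 + 0.44316302×0.47956567 + 0.24308155×0.36129717 = 0.343208
  M+6: 0.44316302×0.15913717 + 0.24308155×0.47956567 + 0.04444462×0.36129717 = 0.203155
  M+8: 0.24308155×0.15913717 + 0.04444462×0.47956567 = 0.059997
  M+10: 0.04444462×0.15913717 = 0.007073
Scale to base peak (0.343208) = 100: 28.35 : 84.28 : 100.00 : 59.19 : 17.48 : 2.06

28.35 : 84.28 : 100.00 : 59.19 : 17.48 : 2.06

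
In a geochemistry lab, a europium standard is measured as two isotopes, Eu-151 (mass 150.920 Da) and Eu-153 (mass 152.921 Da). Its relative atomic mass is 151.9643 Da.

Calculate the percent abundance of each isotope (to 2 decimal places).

Let x be the fractional abundance of Eu-151; then Eu-153 has abundance 1 − x.
150.920·x + 152.921·(1 − x) = 151.9643
(150.920 − 152.921)·x = 151.9643 − 152.921
x = -0.9567 / -2.001 = 0.47811 → 47.81% Eu-151, 52.19% Eu-153.

Eu-151: 47.81%, Eu-153: 52.19%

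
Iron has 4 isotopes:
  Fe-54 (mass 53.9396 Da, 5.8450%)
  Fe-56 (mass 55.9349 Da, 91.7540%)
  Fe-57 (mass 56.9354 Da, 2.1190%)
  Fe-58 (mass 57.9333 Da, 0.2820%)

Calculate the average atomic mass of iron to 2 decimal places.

55.85 Da

Ar = Σ fᵢ·mᵢ = 0.058450 × 53.9396 + 0.917540 × 55.9349 + 0.021190 × 56.9354 + 0.002820 × 57.9333
= 3.15277 + 51.32251 + 1.20646 + 0.16337 = 55.84511 Da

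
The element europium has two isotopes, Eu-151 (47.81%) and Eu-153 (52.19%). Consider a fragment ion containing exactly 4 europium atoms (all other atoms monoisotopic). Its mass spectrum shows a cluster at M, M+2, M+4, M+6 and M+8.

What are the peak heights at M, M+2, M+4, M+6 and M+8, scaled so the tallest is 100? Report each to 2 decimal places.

13.99 : 61.07 : 100.00 : 72.77 : 19.86

Each Eu atom is independently Eu-151 (p = 0.4781) or Eu-153 (q = 0.5219); the cluster is the binomial expansion (p + q)^4.
P(M) = 0.4781^4 = 0.052249
P(M+2) = 4 × 0.4781^3 × 0.5219^1 = 0.228141
P(M+4) = 6 × 0.4781^2 × 0.5219^2 = 0.373563
P(M+6) = 4 × 0.4781^1 × 0.5219^3 = 0.271857
P(M+8) = 0.5219^4 = 0.074191
The M+4 peak is largest (0.373563); scaling to 100 gives 13.99 : 61.07 : 100.00 : 72.77 : 19.86.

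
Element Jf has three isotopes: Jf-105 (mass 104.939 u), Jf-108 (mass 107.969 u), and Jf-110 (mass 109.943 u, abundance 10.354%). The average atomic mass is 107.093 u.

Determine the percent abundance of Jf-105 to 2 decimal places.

35.66%

The remaining 89.646% is split between Jf-105 (fraction x) and Jf-108 (fraction 0.89646 − x).
Substituting: 104.939x + 107.969(0.89646 − x) = 95.70950178
(104.939 − 107.969)x = -1.08038796  ⇒  x = 0.35656, y = 0.53990
Jf-105: 35.66%, Jf-108: 53.99%.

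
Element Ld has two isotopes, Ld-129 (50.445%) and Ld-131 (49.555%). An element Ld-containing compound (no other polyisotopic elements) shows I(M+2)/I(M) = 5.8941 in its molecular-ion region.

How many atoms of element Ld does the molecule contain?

With n Ld atoms, P(M+2)/P(M) = C(n,1)·p^(n−1)q / p^n = n·q/p = n · 0.49555/0.50445.
n = 5.8941 × 0.50445/0.49555 = 6.00 ≈ 6

6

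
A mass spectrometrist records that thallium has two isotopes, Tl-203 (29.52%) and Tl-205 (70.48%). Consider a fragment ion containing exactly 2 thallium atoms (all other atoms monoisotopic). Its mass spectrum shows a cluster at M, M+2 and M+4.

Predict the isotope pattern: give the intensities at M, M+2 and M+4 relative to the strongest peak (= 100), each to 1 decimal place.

17.5 : 83.8 : 100.0

Each Tl atom is independently Tl-203 (p = 0.2952) or Tl-205 (q = 0.7048); the cluster is the binomial expansion (p + q)^2.
P(M) = 0.2952^2 = 0.087143
P(M+2) = 2 × 0.2952^1 × 0.7048^1 = 0.416114
P(M+4) = 0.7048^2 = 0.496743
The M+4 peak is largest (0.496743); scaling to 100 gives 17.5 : 83.8 : 100.0.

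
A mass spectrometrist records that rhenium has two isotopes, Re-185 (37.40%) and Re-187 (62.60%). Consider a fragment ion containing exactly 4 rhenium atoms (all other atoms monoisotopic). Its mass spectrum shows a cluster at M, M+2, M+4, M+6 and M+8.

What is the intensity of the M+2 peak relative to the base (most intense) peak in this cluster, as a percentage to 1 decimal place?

35.7%

Binomial terms of (0.3740 + 0.6260)^4: M 0.0196, M+2 0.1310, M+4 0.3289, M+6 0.3670, M+8 0.1536 → M+6 is the base peak.
P(M+6) = C(4,3) × 0.3740^1 × 0.6260^3 = 4 × 0.3740 × 0.24531438 = 0.366990 (base)
P(M+2) = C(4,1) × 0.3740^3 × 0.6260^1 = 4 × 0.05231362 × 0.6260 = 0.130993
Relative intensity = 0.130993 / 0.366990 × 100 = 35.7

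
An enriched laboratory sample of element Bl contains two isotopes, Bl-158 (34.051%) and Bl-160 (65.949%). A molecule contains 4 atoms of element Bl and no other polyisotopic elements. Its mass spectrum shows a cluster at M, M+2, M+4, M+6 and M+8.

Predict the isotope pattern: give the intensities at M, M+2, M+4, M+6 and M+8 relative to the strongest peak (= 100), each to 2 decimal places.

The 4 Bl atoms are independent, so intensities follow the terms of (0.34051 + 0.65949)^4.
P(M) = 0.34051^4 = 0.013444
P(M+2) = 4 × 0.34051^3 × 0.65949^1 = 0.104150
P(M+4) = 6 × 0.34051^2 × 0.65949^2 = 0.302571
P(M+6) = 4 × 0.34051^1 × 0.65949^3 = 0.390674
P(M+8) = 0.65949^4 = 0.189162
The M+6 peak is largest (0.390674); scaling to 100 gives 3.44 : 26.66 : 77.45 : 100.00 : 48.42.

3.44 : 26.66 : 77.45 : 100.00 : 48.42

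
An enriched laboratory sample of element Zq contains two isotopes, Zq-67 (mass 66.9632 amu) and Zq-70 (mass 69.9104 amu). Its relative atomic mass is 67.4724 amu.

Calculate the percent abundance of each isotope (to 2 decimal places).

Writing the weighted mean with unknown fraction x of Zq-67:
66.9632·x + 69.9104·(1 − x) = 67.4724
(66.9632 − 69.9104)·x = 67.4724 − 69.9104
x = -2.4380 / -2.9472 = 0.82723 → 82.72% Zq-67, 17.28% Zq-70.

Zq-67: 82.72%, Zq-70: 17.28%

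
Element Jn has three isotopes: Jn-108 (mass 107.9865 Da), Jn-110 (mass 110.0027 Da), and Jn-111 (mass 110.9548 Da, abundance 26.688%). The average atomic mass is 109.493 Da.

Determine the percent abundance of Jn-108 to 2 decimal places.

37.88%

Let x and y be the fractions of Jn-108 and Jn-110. Then x + y = 1 − 0.26688 = 0.73312 and 107.9865x + 110.0027y = 109.493 − 0.26688×110.9548 = 79.881382976.
Substituting: 107.9865x + 110.0027(0.73312 − x) = 79.881382976
(107.9865 − 110.0027)x = -0.763796448  ⇒  x = 0.37883, y = 0.35429
Jn-108: 37.88%, Jn-110: 35.43%.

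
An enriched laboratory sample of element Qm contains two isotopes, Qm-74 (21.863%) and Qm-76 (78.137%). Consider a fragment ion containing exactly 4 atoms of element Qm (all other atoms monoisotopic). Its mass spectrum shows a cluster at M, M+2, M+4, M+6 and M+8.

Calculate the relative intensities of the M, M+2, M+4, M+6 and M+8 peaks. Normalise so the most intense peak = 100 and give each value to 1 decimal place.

0.5 : 7.8 : 42.0 : 100.0 : 89.3

Expanding (0.21863 + 0.78137)^4:
P(M) = 0.21863^4 = 0.002285
P(M+2) = 4 × 0.21863^3 × 0.78137^1 = 0.032662
P(M+4) = 6 × 0.21863^2 × 0.78137^2 = 0.175099
P(M+6) = 4 × 0.21863^1 × 0.78137^3 = 0.417196
P(M+8) = 0.78137^4 = 0.372758
The M+6 peak is largest (0.417196); scaling to 100 gives 0.5 : 7.8 : 42.0 : 100.0 : 89.3.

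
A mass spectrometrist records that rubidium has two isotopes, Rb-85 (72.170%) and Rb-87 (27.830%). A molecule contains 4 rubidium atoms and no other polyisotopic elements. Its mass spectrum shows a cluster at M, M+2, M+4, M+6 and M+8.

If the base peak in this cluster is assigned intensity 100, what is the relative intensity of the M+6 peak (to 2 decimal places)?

14.87

Binomial terms of (0.72170 + 0.27830)^4: M 0.2713, M+2 0.4184, M+4 0.2420, M+6 0.0622, M+8 0.0060 → M+2 is the base peak.
P(M+2) = C(4,1) × 0.72170^3 × 0.27830^1 = 4 × 0.37589809 × 0.2783 = 0.418450 (base)
P(M+6) = C(4,3) × 0.72170^1 × 0.27830^3 = 4 × 0.7217 × 0.02155458 = 0.062224
Relative intensity = 0.062224 / 0.418450 × 100 = 14.87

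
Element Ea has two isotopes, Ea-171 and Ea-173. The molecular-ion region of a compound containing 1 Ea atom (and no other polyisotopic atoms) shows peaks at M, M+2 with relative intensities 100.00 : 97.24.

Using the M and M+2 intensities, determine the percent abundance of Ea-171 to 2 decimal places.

Write p for the Ea-171 fraction. I(M+2)/I(M) = [C(1,1)·p^0·(1−p)] / p^1 = 1·(1−p)/p = 97.24/100.00 = 0.9724
(1−p)/p = 0.9724/1 = 0.9724  ⇒  p = 1/(1 + 0.9724) = 0.5070
Ea-171: 50.70%, Ea-173: 49.30%.

50.70%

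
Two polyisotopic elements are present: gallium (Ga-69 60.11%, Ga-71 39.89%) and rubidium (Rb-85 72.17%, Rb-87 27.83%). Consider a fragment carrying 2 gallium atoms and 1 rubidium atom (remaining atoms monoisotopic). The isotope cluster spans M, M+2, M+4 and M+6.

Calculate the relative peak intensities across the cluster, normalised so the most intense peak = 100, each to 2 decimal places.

58.38 : 100.00 : 55.59 : 9.91

Gallium pattern (n=2): 0.36132121 : 0.47955758 : 0.15912121
Rubidium pattern (n=1): 0.7217 : 0.2783
Convolve the two distributions (both contribute in 2-u steps):
  M: 0.36132121×0.7217 = 0.260766
  M+2: 0.36132121×0.2783 + 0.47955758×0.7217 = 0.446652
  M+4: 0.47955758×0.2783 + 0.15912121×0.7217 = 0.248299
  M+6: 0.15912121×0.2783 = 0.044283
Scale to base peak (0.446652) = 100: 58.38 : 100.00 : 55.59 : 9.91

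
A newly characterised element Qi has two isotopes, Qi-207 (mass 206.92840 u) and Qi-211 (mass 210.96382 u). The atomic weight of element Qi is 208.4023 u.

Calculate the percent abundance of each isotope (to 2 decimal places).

Qi-207: 63.48%, Qi-211: 36.52%

Writing the weighted mean with unknown fraction x of Qi-207:
206.92840·x + 210.96382·(1 − x) = 208.4023
(206.92840 − 210.96382)·x = 208.4023 − 210.96382
x = -2.56152 / -4.03542 = 0.63476 → 63.48% Qi-207, 36.52% Qi-211.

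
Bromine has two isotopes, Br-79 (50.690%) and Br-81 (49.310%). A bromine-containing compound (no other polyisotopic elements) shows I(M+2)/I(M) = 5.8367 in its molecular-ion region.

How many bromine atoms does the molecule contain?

With n Br atoms, P(M+2)/P(M) = C(n,1)·p^(n−1)q / p^n = n·q/p = n · 0.49310/0.50690.
n = 5.8367 × 0.50690/0.49310 = 6.00 ≈ 6

6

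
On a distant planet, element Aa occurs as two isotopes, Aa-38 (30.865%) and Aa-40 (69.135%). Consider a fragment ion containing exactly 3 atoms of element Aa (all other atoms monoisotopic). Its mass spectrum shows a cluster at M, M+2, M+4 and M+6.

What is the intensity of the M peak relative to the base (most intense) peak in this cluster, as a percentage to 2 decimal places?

Binomial terms of (0.30865 + 0.69135)^3: M 0.0294, M+2 0.1976, M+4 0.4426, M+6 0.3304 → M+4 is the base peak.
P(M+4) = C(3,2) × 0.30865^1 × 0.69135^2 = 3 × 0.30865 × 0.47796482 = 0.442572 (base)
P(M) = C(3,0) × 0.30865^3 × 0.69135^0 = 1 × 0.02940349 × 1.0000 = 0.029403
Relative intensity = 0.029403 / 0.442572 × 100 = 6.64

6.64%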